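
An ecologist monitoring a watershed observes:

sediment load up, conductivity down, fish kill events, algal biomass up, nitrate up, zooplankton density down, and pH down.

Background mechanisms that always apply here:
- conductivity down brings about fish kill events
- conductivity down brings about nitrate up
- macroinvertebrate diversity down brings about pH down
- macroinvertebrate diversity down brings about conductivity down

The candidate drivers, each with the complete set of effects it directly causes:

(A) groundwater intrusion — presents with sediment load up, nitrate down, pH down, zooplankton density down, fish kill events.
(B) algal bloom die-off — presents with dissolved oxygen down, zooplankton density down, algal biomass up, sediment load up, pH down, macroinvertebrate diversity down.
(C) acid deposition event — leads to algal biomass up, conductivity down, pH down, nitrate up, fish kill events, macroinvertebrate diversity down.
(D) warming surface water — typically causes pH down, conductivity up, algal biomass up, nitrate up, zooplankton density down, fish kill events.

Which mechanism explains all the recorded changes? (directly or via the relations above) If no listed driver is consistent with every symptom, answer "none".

B

For each candidate, compare predicted effects to what was observed:
(A) groundwater intrusion — sediment load up +; conductivity down -; fish kill events +; algal biomass up -; nitrate up -; zooplankton density down +; pH down +
(B) algal bloom die-off — sediment load up +; conductivity down + (via macroinvertebrate diversity down → conductivity down); fish kill events + (via macroinvertebrate diversity down → conductivity down → fish kill events); algal biomass up +; nitrate up + (via macroinvertebrate diversity down → conductivity down → nitrate up); zooplankton density down +; pH down +
(C) acid deposition event — does not account for sediment load up, zooplankton density down
(D) warming surface water — fails on sediment load up, conductivity down (predicts conductivity up, not conductivity down)
(B) is the only candidate with no mismatches.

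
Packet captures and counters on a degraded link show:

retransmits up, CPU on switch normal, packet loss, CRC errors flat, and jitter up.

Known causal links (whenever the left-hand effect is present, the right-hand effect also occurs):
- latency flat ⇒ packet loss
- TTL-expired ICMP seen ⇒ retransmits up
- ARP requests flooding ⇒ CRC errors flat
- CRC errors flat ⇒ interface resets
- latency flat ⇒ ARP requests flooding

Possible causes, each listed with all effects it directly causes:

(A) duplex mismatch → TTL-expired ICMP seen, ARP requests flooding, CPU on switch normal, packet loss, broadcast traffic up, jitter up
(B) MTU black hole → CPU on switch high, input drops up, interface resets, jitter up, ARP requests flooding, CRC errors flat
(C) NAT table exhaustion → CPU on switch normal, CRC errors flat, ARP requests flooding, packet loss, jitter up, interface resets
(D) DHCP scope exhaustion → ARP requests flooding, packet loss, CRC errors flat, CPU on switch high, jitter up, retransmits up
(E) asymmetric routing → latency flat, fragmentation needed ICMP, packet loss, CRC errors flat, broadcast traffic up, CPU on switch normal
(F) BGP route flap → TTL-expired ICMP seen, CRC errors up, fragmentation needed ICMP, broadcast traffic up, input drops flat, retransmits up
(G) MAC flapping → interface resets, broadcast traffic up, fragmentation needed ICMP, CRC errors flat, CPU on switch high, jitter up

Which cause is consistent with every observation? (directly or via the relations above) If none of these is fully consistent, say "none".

Testing each hypothesis:
(A) duplex mismatch — retransmits up yes (via TTL-expired ICMP seen → retransmits up); CPU on switch normal yes; packet loss yes; CRC errors flat yes (via ARP requests flooding → CRC errors flat); jitter up yes
(B) MTU black hole — fails on retransmits up, CPU on switch normal, packet loss (predicts CPU on switch high, not CPU on switch normal)
(C) NAT table exhaustion — retransmits up NO; CPU on switch normal yes; packet loss yes; CRC errors flat yes; jitter up yes
(D) DHCP scope exhaustion — fails on CPU on switch normal (predicts CPU on switch high, not CPU on switch normal)
(E) asymmetric routing — does not account for retransmits up, jitter up
(F) BGP route flap — retransmits up yes; CPU on switch normal NO; packet loss NO; CRC errors flat NO; jitter up NO
(G) MAC flapping — fails on retransmits up, CPU on switch normal, packet loss (predicts CPU on switch high, not CPU on switch normal)
(A) alone accounts for all the evidence.

A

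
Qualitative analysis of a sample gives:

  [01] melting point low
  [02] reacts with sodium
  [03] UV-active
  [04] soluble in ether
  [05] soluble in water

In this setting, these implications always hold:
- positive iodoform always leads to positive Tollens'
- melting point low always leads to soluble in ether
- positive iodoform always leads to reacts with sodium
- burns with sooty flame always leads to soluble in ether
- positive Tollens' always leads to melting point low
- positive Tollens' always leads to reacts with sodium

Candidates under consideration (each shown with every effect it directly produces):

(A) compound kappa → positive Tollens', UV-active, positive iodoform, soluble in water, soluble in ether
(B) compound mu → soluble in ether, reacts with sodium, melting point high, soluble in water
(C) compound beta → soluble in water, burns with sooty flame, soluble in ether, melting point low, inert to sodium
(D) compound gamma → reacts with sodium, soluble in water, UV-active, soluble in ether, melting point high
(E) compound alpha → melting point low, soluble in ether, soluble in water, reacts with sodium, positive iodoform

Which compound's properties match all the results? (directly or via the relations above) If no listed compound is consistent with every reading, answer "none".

A

Per-candidate check:
(A) compound kappa — melting point low yes (through positive Tollens' → melting point low); reacts with sodium yes (through positive Tollens' → reacts with sodium); UV-active yes; soluble in ether yes; soluble in water yes
(B) compound mu — fails on melting point low, UV-active (predicts melting point high, not melting point low)
(C) compound beta — melting point low yes; reacts with sodium NO; UV-active NO; soluble in ether yes; soluble in water yes
(D) compound gamma — melting point low NO; reacts with sodium yes; UV-active yes; soluble in ether yes; soluble in water yes
(E) compound alpha — melting point low yes; reacts with sodium yes; UV-active NO; soluble in ether yes; soluble in water yes
(A) is the only candidate with no mismatches.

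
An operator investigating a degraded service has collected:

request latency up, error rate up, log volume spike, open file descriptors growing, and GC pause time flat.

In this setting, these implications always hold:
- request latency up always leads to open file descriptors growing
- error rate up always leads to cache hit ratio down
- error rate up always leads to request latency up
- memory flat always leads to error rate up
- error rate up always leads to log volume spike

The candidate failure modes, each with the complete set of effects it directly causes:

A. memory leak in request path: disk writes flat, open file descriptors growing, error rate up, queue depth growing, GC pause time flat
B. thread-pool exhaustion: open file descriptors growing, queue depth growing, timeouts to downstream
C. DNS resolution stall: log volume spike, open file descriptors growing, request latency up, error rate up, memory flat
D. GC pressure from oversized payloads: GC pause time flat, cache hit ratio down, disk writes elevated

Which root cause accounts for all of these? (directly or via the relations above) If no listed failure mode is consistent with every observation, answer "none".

For each candidate, compare predicted effects to what was observed:
(A) memory leak in request path — request latency up match (through error rate up → request latency up); error rate up match; log volume spike match (through error rate up → log volume spike); open file descriptors growing match; GC pause time flat match
(B) thread-pool exhaustion — request latency up miss; error rate up miss; log volume spike miss; open file descriptors growing match; GC pause time flat miss
(C) DNS resolution stall — request latency up match; error rate up match; log volume spike match; open file descriptors growing match; GC pause time flat miss
(D) GC pressure from oversized payloads — does not account for request latency up, error rate up, log volume spike, open file descriptors growing
(A) is the only candidate with no mismatches.

A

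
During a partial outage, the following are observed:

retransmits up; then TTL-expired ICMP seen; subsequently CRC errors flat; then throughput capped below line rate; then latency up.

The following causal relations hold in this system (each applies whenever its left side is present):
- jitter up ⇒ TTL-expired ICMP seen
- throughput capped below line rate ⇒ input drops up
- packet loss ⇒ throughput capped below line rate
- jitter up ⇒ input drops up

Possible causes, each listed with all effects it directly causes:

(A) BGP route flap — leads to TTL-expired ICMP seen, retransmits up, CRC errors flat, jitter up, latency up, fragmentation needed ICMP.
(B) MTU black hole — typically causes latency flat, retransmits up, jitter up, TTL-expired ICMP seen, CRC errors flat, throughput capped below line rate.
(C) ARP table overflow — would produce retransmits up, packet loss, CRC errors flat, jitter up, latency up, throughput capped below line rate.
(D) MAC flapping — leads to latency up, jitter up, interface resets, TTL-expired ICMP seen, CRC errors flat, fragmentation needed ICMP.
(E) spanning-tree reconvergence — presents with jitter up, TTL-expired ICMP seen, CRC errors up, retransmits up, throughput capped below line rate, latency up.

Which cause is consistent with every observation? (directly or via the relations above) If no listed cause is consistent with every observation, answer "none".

Checking each candidate against the observations:
(A) BGP route flap — does not account for throughput capped below line rate
(B) MTU black hole — retransmits up ✓; TTL-expired ICMP seen ✓; CRC errors flat ✓; throughput capped below line rate ✓; latency up ✗
(C) ARP table overflow — retransmits up ✓; TTL-expired ICMP seen ✓ (by jitter up → TTL-expired ICMP seen); CRC errors flat ✓; throughput capped below line rate ✓; latency up ✓
(D) MAC flapping — retransmits up ✗; TTL-expired ICMP seen ✓; CRC errors flat ✓; throughput capped below line rate ✗; latency up ✓
(E) spanning-tree reconvergence — retransmits up ✓; TTL-expired ICMP seen ✓; CRC errors flat ✗; throughput capped below line rate ✓; latency up ✓
(C) is the only candidate with no mismatches.

C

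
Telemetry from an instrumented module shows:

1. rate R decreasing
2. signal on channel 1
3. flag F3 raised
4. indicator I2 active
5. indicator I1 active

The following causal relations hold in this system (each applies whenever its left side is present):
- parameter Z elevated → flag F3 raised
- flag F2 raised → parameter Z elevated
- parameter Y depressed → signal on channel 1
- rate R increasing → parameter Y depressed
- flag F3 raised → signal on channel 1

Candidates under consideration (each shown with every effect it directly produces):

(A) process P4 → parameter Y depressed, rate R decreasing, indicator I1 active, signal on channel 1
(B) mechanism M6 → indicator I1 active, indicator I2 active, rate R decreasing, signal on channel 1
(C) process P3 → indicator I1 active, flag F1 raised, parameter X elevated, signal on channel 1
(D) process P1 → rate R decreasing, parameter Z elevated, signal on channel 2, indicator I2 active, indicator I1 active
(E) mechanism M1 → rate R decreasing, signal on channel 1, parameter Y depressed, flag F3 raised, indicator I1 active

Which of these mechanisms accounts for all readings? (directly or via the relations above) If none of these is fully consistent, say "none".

Testing each hypothesis:
(A) process P4 — does not account for flag F3 raised, indicator I2 active
(B) mechanism M6 — rate R decreasing +; signal on channel 1 +; flag F3 raised -; indicator I2 active +; indicator I1 active +
(C) process P3 — rate R decreasing -; signal on channel 1 +; flag F3 raised -; indicator I2 active -; indicator I1 active +
(D) process P1 — accounts for every observation (signal on channel 1 via parameter Z elevated → flag F3 raised → signal on channel 1)
(E) mechanism M1 — does not account for indicator I2 active
(D) is the only candidate with no mismatches.

D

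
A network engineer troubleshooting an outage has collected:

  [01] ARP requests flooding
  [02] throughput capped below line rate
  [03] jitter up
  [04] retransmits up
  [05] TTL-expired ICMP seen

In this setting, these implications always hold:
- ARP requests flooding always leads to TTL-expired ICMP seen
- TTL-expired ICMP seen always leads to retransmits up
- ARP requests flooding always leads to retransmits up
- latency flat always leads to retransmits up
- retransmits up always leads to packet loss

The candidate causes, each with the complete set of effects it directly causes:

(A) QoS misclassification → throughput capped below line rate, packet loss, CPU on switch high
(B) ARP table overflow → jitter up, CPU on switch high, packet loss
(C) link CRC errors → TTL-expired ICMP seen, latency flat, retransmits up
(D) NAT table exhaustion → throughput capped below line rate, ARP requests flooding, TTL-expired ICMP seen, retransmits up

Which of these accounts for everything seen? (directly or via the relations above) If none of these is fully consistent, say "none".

none

Per-candidate check:
(A) QoS misclassification — ARP requests flooding miss; throughput capped below line rate match; jitter up miss; retransmits up miss; TTL-expired ICMP seen miss
(B) ARP table overflow — ARP requests flooding miss; throughput capped below line rate miss; jitter up match; retransmits up miss; TTL-expired ICMP seen miss
(C) link CRC errors — ARP requests flooding miss; throughput capped below line rate miss; jitter up miss; retransmits up match; TTL-expired ICMP seen match
(D) NAT table exhaustion — does not account for jitter up
Every candidate fails on at least one observation.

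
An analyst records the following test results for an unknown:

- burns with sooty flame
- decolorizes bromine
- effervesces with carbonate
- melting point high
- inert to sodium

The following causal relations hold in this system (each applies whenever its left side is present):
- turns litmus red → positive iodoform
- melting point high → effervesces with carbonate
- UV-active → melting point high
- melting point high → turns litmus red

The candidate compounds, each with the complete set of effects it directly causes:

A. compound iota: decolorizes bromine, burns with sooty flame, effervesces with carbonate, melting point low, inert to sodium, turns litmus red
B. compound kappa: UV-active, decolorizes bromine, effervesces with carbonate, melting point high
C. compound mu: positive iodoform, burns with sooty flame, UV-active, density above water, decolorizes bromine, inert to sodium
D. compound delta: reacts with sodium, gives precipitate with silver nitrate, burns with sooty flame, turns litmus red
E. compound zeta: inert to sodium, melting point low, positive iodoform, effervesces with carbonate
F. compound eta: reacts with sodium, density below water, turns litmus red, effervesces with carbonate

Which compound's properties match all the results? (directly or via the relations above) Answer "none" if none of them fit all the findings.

C

For each candidate, compare predicted effects to what was observed:
(A) compound iota — burns with sooty flame yes; decolorizes bromine yes; effervesces with carbonate yes; melting point high NO; inert to sodium yes
(B) compound kappa — burns with sooty flame NO; decolorizes bromine yes; effervesces with carbonate yes; melting point high yes; inert to sodium NO
(C) compound mu — accounts for every observation (effervesces with carbonate by UV-active → melting point high → effervesces with carbonate)
(D) compound delta — burns with sooty flame yes; decolorizes bromine NO; effervesces with carbonate NO; melting point high NO; inert to sodium NO
(E) compound zeta — fails on burns with sooty flame, decolorizes bromine, melting point high (predicts melting point low, not melting point high)
(F) compound eta — fails on burns with sooty flame, decolorizes bromine, melting point high, inert to sodium (predicts reacts with sodium, not inert to sodium)
(C) alone accounts for all the evidence.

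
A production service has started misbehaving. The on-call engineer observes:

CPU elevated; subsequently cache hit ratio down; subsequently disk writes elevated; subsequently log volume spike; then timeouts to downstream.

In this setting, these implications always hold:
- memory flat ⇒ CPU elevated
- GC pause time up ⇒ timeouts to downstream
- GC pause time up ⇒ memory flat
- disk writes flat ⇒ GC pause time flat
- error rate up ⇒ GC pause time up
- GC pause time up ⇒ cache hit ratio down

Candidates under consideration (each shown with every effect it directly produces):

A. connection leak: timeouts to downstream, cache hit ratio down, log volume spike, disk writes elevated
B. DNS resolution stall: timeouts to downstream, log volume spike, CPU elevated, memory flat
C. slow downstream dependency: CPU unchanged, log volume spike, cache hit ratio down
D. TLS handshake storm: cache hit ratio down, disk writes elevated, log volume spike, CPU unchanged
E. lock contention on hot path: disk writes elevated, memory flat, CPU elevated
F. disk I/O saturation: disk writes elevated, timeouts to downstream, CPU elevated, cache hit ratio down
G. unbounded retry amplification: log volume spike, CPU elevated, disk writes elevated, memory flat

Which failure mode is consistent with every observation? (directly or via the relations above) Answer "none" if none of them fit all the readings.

none

Checking each candidate against the observations:
(A) connection leak — does not account for CPU elevated
(B) DNS resolution stall — CPU elevated +; cache hit ratio down -; disk writes elevated -; log volume spike +; timeouts to downstream +
(C) slow downstream dependency — CPU elevated -; cache hit ratio down +; disk writes elevated -; log volume spike +; timeouts to downstream -
(D) TLS handshake storm — CPU elevated -; cache hit ratio down +; disk writes elevated +; log volume spike +; timeouts to downstream -
(E) lock contention on hot path — CPU elevated +; cache hit ratio down -; disk writes elevated +; log volume spike -; timeouts to downstream -
(F) disk I/O saturation — does not account for log volume spike
(G) unbounded retry amplification — CPU elevated +; cache hit ratio down -; disk writes elevated +; log volume spike +; timeouts to downstream -
Every candidate fails on at least one observation.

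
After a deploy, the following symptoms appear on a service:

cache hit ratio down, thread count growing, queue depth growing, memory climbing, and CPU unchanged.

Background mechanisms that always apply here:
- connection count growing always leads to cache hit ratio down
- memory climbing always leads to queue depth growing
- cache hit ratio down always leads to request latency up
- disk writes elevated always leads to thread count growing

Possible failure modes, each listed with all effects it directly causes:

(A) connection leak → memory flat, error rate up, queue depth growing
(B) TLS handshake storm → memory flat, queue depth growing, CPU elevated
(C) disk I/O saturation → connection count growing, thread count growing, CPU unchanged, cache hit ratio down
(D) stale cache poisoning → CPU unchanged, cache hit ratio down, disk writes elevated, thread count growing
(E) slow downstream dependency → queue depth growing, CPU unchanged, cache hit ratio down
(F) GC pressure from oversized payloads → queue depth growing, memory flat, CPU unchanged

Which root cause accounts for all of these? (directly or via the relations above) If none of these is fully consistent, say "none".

none

Checking each candidate against the observations:
(A) connection leak — cache hit ratio down ✗; thread count growing ✗; queue depth growing ✓; memory climbing ✗; CPU unchanged ✗
(B) TLS handshake storm — fails on cache hit ratio down, thread count growing, memory climbing, CPU unchanged (predicts memory flat, not memory climbing; predicts CPU elevated, not CPU unchanged)
(C) disk I/O saturation — does not account for queue depth growing, memory climbing
(D) stale cache poisoning — cache hit ratio down ✓; thread count growing ✓; queue depth growing ✗; memory climbing ✗; CPU unchanged ✓
(E) slow downstream dependency — cache hit ratio down ✓; thread count growing ✗; queue depth growing ✓; memory climbing ✗; CPU unchanged ✓
(F) GC pressure from oversized payloads — cache hit ratio down ✗; thread count growing ✗; queue depth growing ✓; memory climbing ✗; CPU unchanged ✓
None of the listed candidates fits everything.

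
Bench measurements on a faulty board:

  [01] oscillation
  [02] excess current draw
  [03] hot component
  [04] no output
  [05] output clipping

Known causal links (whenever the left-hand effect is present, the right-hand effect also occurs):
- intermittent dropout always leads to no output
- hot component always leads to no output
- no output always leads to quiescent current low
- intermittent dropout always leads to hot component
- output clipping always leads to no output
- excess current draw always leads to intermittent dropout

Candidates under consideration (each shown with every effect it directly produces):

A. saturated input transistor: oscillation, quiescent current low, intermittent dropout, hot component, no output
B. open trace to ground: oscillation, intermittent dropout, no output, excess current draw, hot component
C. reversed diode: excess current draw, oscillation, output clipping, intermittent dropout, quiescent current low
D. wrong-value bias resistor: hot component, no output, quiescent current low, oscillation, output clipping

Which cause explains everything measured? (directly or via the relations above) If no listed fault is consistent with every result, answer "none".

C

Per-candidate check:
(A) saturated input transistor — does not account for excess current draw, output clipping
(B) open trace to ground — does not account for output clipping
(C) reversed diode — accounts for every observation (hot component through intermittent dropout → hot component)
(D) wrong-value bias resistor — does not account for excess current draw
Only (C) is consistent with every observation.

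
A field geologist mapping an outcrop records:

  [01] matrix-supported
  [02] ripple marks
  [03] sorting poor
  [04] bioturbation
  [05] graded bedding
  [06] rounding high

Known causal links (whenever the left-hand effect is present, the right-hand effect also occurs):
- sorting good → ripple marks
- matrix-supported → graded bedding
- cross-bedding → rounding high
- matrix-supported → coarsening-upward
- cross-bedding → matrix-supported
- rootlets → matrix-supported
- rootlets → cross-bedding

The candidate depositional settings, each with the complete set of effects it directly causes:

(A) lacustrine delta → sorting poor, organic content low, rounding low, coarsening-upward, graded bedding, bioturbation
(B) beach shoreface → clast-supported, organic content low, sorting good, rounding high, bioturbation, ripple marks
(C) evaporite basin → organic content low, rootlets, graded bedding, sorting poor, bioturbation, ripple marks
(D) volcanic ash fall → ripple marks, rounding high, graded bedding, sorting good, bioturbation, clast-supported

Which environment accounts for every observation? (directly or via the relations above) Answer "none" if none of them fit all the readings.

Testing each hypothesis:
(A) lacustrine delta — matrix-supported miss; ripple marks miss; sorting poor match; bioturbation match; graded bedding match; rounding high miss
(B) beach shoreface — matrix-supported miss; ripple marks match; sorting poor miss; bioturbation match; graded bedding miss; rounding high match
(C) evaporite basin — matrix-supported match (through rootlets → matrix-supported); ripple marks match; sorting poor match; bioturbation match; graded bedding match; rounding high match (through rootlets → cross-bedding → rounding high)
(D) volcanic ash fall — matrix-supported miss; ripple marks match; sorting poor miss; bioturbation match; graded bedding match; rounding high match
Only (C) is consistent with every observation.

C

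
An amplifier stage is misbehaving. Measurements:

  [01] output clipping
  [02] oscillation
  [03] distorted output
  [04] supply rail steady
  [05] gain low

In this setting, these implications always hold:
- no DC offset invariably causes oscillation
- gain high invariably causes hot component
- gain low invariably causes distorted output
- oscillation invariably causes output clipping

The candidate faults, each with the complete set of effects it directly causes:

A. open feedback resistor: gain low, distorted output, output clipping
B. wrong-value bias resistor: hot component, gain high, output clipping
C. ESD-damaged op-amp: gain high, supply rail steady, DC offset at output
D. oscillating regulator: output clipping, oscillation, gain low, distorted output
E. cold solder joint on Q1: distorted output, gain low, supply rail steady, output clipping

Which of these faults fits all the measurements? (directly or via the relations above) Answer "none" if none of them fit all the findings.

none

Checking each candidate against the observations:
(A) open feedback resistor — does not account for oscillation, supply rail steady
(B) wrong-value bias resistor — fails on oscillation, distorted output, supply rail steady, gain low (predicts gain high, not gain low)
(C) ESD-damaged op-amp — output clipping ✗; oscillation ✗; distorted output ✗; supply rail steady ✓; gain low ✗
(D) oscillating regulator — does not account for supply rail steady
(E) cold solder joint on Q1 — does not account for oscillation
Every candidate fails on at least one observation.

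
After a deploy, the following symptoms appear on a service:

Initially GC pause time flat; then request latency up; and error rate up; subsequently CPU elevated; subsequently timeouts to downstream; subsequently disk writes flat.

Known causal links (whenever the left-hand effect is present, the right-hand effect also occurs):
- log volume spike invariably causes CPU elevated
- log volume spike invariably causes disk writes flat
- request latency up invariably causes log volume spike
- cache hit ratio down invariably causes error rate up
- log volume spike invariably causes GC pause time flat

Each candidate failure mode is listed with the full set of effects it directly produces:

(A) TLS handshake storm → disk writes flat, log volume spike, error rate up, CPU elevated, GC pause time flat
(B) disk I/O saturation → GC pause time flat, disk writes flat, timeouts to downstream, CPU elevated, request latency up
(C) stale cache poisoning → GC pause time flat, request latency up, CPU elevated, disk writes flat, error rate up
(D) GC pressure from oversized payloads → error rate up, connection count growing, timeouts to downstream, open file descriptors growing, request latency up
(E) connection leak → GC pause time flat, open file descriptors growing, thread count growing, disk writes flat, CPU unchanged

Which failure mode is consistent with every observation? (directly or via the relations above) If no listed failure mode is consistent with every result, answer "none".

D

For each candidate, compare predicted effects to what was observed:
(A) TLS handshake storm — does not account for request latency up, timeouts to downstream
(B) disk I/O saturation — does not account for error rate up
(C) stale cache poisoning — GC pause time flat yes; request latency up yes; error rate up yes; CPU elevated yes; timeouts to downstream NO; disk writes flat yes
(D) GC pressure from oversized payloads — GC pause time flat yes (via request latency up → log volume spike → GC pause time flat); request latency up yes; error rate up yes; CPU elevated yes (via request latency up → log volume spike → CPU elevated); timeouts to downstream yes; disk writes flat yes (via request latency up → log volume spike → disk writes flat)
(E) connection leak — GC pause time flat yes; request latency up NO; error rate up NO; CPU elevated NO; timeouts to downstream NO; disk writes flat yes
(D) alone accounts for all the evidence.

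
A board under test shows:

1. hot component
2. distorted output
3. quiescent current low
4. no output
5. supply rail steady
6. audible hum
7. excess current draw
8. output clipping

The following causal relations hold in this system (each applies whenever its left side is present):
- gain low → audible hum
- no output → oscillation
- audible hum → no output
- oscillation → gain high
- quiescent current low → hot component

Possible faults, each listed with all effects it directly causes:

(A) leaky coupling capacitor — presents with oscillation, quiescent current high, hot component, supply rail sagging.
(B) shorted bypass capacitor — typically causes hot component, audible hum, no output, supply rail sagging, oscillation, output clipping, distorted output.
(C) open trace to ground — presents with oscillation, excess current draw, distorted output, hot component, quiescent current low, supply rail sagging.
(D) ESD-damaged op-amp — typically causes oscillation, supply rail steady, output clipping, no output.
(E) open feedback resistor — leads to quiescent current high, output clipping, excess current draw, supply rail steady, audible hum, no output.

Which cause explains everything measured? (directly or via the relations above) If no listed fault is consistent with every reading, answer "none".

Per-candidate check:
(A) leaky coupling capacitor — fails on distorted output, quiescent current low, no output, supply rail steady, audible hum, excess current draw, output clipping (predicts quiescent current high, not quiescent current low; predicts supply rail sagging, not supply rail steady)
(B) shorted bypass capacitor — fails on quiescent current low, supply rail steady, excess current draw (predicts supply rail sagging, not supply rail steady)
(C) open trace to ground — hot component match; distorted output match; quiescent current low match; no output miss; supply rail steady miss; audible hum miss; excess current draw match; output clipping miss
(D) ESD-damaged op-amp — hot component miss; distorted output miss; quiescent current low miss; no output match; supply rail steady match; audible hum miss; excess current draw miss; output clipping match
(E) open feedback resistor — hot component miss; distorted output miss; quiescent current low miss; no output match; supply rail steady match; audible hum match; excess current draw match; output clipping match
Every candidate fails on at least one observation.

none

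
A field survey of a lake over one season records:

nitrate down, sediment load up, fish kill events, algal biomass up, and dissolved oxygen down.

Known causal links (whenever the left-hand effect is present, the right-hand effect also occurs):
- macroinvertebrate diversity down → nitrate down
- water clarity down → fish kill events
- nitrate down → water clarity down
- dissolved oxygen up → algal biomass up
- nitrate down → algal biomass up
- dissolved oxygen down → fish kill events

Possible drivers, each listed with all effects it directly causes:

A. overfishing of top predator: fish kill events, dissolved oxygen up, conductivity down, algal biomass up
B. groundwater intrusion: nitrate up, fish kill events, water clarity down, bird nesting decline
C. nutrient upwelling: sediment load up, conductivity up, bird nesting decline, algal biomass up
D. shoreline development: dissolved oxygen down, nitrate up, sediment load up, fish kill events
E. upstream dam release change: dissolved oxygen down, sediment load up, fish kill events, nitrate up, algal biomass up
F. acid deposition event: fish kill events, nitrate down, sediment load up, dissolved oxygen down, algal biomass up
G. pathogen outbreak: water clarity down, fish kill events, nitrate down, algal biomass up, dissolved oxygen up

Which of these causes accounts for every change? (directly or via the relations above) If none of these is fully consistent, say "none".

Checking each candidate against the observations:
(A) overfishing of top predator — nitrate down miss; sediment load up miss; fish kill events match; algal biomass up match; dissolved oxygen down miss
(B) groundwater intrusion — nitrate down miss; sediment load up miss; fish kill events match; algal biomass up miss; dissolved oxygen down miss
(C) nutrient upwelling — nitrate down miss; sediment load up match; fish kill events miss; algal biomass up match; dissolved oxygen down miss
(D) shoreline development — nitrate down miss; sediment load up match; fish kill events match; algal biomass up miss; dissolved oxygen down match
(E) upstream dam release change — nitrate down miss; sediment load up match; fish kill events match; algal biomass up match; dissolved oxygen down match
(F) acid deposition event — nitrate down match; sediment load up match; fish kill events match; algal biomass up match; dissolved oxygen down match
(G) pathogen outbreak — nitrate down match; sediment load up miss; fish kill events match; algal biomass up match; dissolved oxygen down miss
(F) is the only candidate with no mismatches.

F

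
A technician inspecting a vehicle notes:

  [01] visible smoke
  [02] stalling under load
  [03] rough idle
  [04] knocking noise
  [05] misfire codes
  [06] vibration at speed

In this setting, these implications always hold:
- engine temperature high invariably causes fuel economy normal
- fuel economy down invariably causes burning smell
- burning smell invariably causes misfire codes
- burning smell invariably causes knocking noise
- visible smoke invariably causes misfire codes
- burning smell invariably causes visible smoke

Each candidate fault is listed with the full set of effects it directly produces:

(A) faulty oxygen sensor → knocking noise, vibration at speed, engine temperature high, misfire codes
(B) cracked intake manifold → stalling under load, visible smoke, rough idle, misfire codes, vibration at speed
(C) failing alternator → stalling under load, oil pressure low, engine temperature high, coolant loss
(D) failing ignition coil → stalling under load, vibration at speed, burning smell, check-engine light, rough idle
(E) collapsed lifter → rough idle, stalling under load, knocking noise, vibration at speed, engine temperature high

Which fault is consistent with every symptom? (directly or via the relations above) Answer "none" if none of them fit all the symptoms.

D

Per-candidate check:
(A) faulty oxygen sensor — does not account for visible smoke, stalling under load, rough idle
(B) cracked intake manifold — visible smoke match; stalling under load match; rough idle match; knocking noise miss; misfire codes match; vibration at speed match
(C) failing alternator — does not account for visible smoke, rough idle, knocking noise, misfire codes, vibration at speed
(D) failing ignition coil — accounts for every observation (visible smoke through burning smell → visible smoke)
(E) collapsed lifter — does not account for visible smoke, misfire codes
(D) is the only candidate with no mismatches.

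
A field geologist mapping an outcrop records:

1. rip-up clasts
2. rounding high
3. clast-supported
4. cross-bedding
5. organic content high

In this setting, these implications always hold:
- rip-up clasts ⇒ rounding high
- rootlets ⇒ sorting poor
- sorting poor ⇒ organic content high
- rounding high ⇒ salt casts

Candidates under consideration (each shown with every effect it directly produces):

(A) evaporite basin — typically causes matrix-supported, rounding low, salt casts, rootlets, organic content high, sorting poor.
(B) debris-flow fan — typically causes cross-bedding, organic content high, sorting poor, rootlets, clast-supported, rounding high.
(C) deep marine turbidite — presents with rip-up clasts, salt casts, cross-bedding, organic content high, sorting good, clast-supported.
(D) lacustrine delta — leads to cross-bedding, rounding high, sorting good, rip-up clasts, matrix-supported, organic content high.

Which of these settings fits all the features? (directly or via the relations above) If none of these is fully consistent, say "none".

C

For each candidate, compare predicted effects to what was observed:
(A) evaporite basin — fails on rip-up clasts, rounding high, clast-supported, cross-bedding (predicts rounding low, not rounding high; predicts matrix-supported, not clast-supported)
(B) debris-flow fan — does not account for rip-up clasts
(C) deep marine turbidite — rip-up clasts match; rounding high match (by rip-up clasts → rounding high); clast-supported match; cross-bedding match; organic content high match
(D) lacustrine delta — rip-up clasts match; rounding high match; clast-supported miss; cross-bedding match; organic content high match
(C) alone accounts for all the evidence.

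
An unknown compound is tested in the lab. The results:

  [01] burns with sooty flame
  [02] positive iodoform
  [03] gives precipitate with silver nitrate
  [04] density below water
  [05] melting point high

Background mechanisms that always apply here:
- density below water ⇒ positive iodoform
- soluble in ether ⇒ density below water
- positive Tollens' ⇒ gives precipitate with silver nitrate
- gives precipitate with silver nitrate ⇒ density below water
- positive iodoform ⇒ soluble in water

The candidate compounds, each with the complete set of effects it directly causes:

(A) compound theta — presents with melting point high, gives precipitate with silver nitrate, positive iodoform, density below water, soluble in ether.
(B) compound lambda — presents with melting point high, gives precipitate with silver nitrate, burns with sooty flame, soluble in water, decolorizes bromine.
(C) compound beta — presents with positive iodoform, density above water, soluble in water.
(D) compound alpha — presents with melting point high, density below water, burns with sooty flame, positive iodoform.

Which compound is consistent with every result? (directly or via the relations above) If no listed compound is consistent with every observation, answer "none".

B

For each candidate, compare predicted effects to what was observed:
(A) compound theta — burns with sooty flame -; positive iodoform +; gives precipitate with silver nitrate +; density below water +; melting point high +
(B) compound lambda — burns with sooty flame +; positive iodoform + (via gives precipitate with silver nitrate → density below water → positive iodoform); gives precipitate with silver nitrate +; density below water + (via gives precipitate with silver nitrate → density below water); melting point high +
(C) compound beta — burns with sooty flame -; positive iodoform +; gives precipitate with silver nitrate -; density below water -; melting point high -
(D) compound alpha — does not account for gives precipitate with silver nitrate
(B) alone accounts for all the evidence.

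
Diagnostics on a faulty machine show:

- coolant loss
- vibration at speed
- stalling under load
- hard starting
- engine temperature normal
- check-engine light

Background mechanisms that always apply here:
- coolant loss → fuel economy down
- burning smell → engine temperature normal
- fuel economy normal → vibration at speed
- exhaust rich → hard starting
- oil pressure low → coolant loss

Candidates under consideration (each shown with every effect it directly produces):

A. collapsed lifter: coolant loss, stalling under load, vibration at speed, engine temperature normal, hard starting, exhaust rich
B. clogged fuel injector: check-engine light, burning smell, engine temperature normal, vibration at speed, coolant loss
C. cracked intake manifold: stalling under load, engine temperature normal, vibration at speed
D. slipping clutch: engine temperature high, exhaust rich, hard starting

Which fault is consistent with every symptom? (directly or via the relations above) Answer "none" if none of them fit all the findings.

Testing each hypothesis:
(A) collapsed lifter — does not account for check-engine light
(B) clogged fuel injector — coolant loss ✓; vibration at speed ✓; stalling under load ✗; hard starting ✗; engine temperature normal ✓; check-engine light ✓
(C) cracked intake manifold — coolant loss ✗; vibration at speed ✓; stalling under load ✓; hard starting ✗; engine temperature normal ✓; check-engine light ✗
(D) slipping clutch — fails on coolant loss, vibration at speed, stalling under load, engine temperature normal, check-engine light (predicts engine temperature high, not engine temperature normal)
None of the listed candidates fits everything.

none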